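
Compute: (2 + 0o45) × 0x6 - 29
Convert 0o45 (octal) → 4×8 + 5 = 37 (decimal)
Convert 0x6 (hexadecimal) → 6 (decimal)
Expression in decimal: (2 + 37) × 6 - 29
Parentheses first: 2 + 37 = 39
Multiply: 39 × 6 = 234
Subtract: 234 - 29 = 205
205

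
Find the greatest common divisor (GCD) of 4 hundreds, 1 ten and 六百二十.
Convert 4 hundreds, 1 ten (place-value notation) → 4×100 + 1×10 = 410 (decimal)
Convert 六百二十 (Chinese numeral) → 6×100 + 2×10 = 620 (decimal)
Compute gcd(410, 620) = 10
10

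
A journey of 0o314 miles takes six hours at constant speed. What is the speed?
Convert 0o314 (octal) → 3×64 + 1×8 + 4 = 204 (decimal)
Convert six (English words) → 6 (decimal)
Compute 204 ÷ 6 = 34
34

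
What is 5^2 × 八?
Convert 5^2 (power) → 25 (decimal)
Convert 八 (Chinese numeral) → 8 (decimal)
Compute 25 × 8 = 200
200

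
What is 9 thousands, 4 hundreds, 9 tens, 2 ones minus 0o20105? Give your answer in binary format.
Convert 9 thousands, 4 hundreds, 9 tens, 2 ones (place-value notation) → 9×1000 + 4×100 + 9×10 + 2 = 9492 (decimal)
Convert 0o20105 (octal) → 2×4096 + 1×64 + 5 = 8261 (decimal)
Compute 9492 - 8261 = 1231
Convert 1231 (decimal) → 1231 = 1024 + 128 + 64 + 8 + 4 + 2 + 1 → 0b10011001111 (binary)
0b10011001111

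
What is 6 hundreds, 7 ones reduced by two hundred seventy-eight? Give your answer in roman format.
Convert 6 hundreds, 7 ones (place-value notation) → 6×100 + 7 = 607 (decimal)
Convert two hundred seventy-eight (English words) → 2×100 + 78 = 278 (decimal)
Compute 607 - 278 = 329
Convert 329 (decimal) → 329 = 100 + 100 + 100 + 10 + 10 + 9 → CCCXXIX (Roman numeral)
CCCXXIX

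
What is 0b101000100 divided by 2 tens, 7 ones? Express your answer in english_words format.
Convert 0b101000100 (binary) → 256 + 64 + 4 = 324 (decimal)
Convert 2 tens, 7 ones (place-value notation) → 2×10 + 7 = 27 (decimal)
Compute 324 ÷ 27 = 12
Convert 12 (decimal) → twelve (English words)
twelve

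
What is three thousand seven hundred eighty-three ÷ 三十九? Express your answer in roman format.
Convert three thousand seven hundred eighty-three (English words) → 3×1000 + 7×100 + 83 = 3783 (decimal)
Convert 三十九 (Chinese numeral) → 3×10 + 9 = 39 (decimal)
Compute 3783 ÷ 39 = 97
Convert 97 (decimal) → 97 = 90 + 5 + 1 + 1 → XCVII (Roman numeral)
XCVII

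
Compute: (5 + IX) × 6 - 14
Convert IX (Roman numeral) → 9 (decimal)
Expression in decimal: (5 + 9) × 6 - 14
Parentheses first: 5 + 9 = 14
Multiply: 14 × 6 = 84
Subtract: 84 - 14 = 70
70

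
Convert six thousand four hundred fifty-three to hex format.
Convert six thousand four hundred fifty-three (English words) → 6×1000 + 4×100 + 53 = 6453 (decimal)
Convert 6453 (decimal) → 6453 = 1×4096 + 9×256 + 3×16 + 5 → 0x1935 (hexadecimal)
0x1935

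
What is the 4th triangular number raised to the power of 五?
Convert the 4th triangular number (triangular index) → 4×5/2 = 10 (decimal)
Convert 五 (Chinese numeral) → 5 (decimal)
Compute 10 ^ 5 = 100000
100000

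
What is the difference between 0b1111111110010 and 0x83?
Convert 0b1111111110010 (binary) → 4096 + 2048 + 1024 + 512 + 256 + 128 + 64 + 32 + 16 + 2 = 8178 (decimal)
Convert 0x83 (hexadecimal) → 8×16 + 3 = 131 (decimal)
Difference: |8178 - 131| = 8047
8047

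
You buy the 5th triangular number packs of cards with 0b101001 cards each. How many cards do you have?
Convert 0b101001 (binary) → 32 + 8 + 1 = 41 (decimal)
Convert the 5th triangular number (triangular index) → 5×6/2 = 15 (decimal)
Compute 41 × 15 = 615
615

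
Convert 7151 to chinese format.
Convert 7151 (decimal) → 7151 = 7×1000 + 1×100 + 5×10 + 1 → 七千一百五十一 (Chinese numeral)
七千一百五十一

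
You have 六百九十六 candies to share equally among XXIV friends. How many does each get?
Convert 六百九十六 (Chinese numeral) → 6×100 + 9×10 + 6 = 696 (decimal)
Convert XXIV (Roman numeral) → 10 + 10 + 4 = 24 (decimal)
Compute 696 ÷ 24 = 29
29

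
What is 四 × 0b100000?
Convert 四 (Chinese numeral) → 4 (decimal)
Convert 0b100000 (binary) → 32 (decimal)
Compute 4 × 32 = 128
128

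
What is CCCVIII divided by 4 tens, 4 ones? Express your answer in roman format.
Convert CCCVIII (Roman numeral) → 100 + 100 + 100 + 5 + 1 + 1 + 1 = 308 (decimal)
Convert 4 tens, 4 ones (place-value notation) → 4×10 + 4 = 44 (decimal)
Compute 308 ÷ 44 = 7
Convert 7 (decimal) → 7 = 5 + 1 + 1 → VII (Roman numeral)
VII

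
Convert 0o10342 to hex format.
Convert 0o10342 (octal) → 1×4096 + 3×64 + 4×8 + 2 = 4322 (decimal)
Convert 4322 (decimal) → 4322 = 1×4096 + 14×16 + 2 → 0x10E2 (hexadecimal)
0x10E2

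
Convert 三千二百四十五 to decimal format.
Convert 三千二百四十五 (Chinese numeral) → 3×1000 + 2×100 + 4×10 + 5 = 3245 (decimal)
3245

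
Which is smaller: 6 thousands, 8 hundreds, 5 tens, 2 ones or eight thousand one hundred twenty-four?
Convert 6 thousands, 8 hundreds, 5 tens, 2 ones (place-value notation) → 6×1000 + 8×100 + 5×10 + 2 = 6852 (decimal)
Convert eight thousand one hundred twenty-four (English words) → 8×1000 + 1×100 + 24 = 8124 (decimal)
Compare 6852 vs 8124: smaller = 6852
6852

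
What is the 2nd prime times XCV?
Convert the 2nd prime (prime index) → 3 (decimal)
Convert XCV (Roman numeral) → 90 + 5 = 95 (decimal)
Compute 3 × 95 = 285
285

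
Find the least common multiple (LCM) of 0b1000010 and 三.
Convert 0b1000010 (binary) → 64 + 2 = 66 (decimal)
Convert 三 (Chinese numeral) → 3 (decimal)
Compute lcm(66, 3) = 66
66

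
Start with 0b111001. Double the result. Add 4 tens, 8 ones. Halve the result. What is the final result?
Convert 0b111001 (binary) → 32 + 16 + 8 + 1 = 57 (decimal)
Start: 57
57 × 2 = 114
Convert 4 tens, 8 ones (place-value notation) → 4×10 + 8 = 48 (decimal)
114 + 48 = 162
162 ÷ 2 = 81
81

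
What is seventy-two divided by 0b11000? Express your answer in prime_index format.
Convert seventy-two (English words) → 72 (decimal)
Convert 0b11000 (binary) → 16 + 8 = 24 (decimal)
Compute 72 ÷ 24 = 3
Convert 3 (decimal) → the 2nd prime (prime index)
the 2nd prime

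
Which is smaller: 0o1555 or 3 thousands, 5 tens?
Convert 0o1555 (octal) → 1×512 + 5×64 + 5×8 + 5 = 877 (decimal)
Convert 3 thousands, 5 tens (place-value notation) → 3×1000 + 5×10 = 3050 (decimal)
Compare 877 vs 3050: smaller = 877
877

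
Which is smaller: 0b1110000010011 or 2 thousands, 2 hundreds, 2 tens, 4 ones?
Convert 0b1110000010011 (binary) → 4096 + 2048 + 1024 + 16 + 2 + 1 = 7187 (decimal)
Convert 2 thousands, 2 hundreds, 2 tens, 4 ones (place-value notation) → 2×1000 + 2×100 + 2×10 + 4 = 2224 (decimal)
Compare 7187 vs 2224: smaller = 2224
2224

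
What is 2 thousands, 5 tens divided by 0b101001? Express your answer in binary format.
Convert 2 thousands, 5 tens (place-value notation) → 2×1000 + 5×10 = 2050 (decimal)
Convert 0b101001 (binary) → 32 + 8 + 1 = 41 (decimal)
Compute 2050 ÷ 41 = 50
Convert 50 (decimal) → 50 = 32 + 16 + 2 → 0b110010 (binary)
0b110010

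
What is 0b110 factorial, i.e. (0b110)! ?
Convert 0b110 (binary) → 4 + 2 = 6 (decimal)
Compute 6! = 720
720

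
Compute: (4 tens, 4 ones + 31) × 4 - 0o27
Convert 4 tens, 4 ones (place-value notation) → 4×10 + 4 = 44 (decimal)
Convert 0o27 (octal) → 2×8 + 7 = 23 (decimal)
Expression in decimal: (44 + 31) × 4 - 23
Parentheses first: 44 + 31 = 75
Multiply: 75 × 4 = 300
Subtract: 300 - 23 = 277
277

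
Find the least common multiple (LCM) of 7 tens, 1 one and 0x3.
Convert 7 tens, 1 one (place-value notation) → 7×10 + 1 = 71 (decimal)
Convert 0x3 (hexadecimal) → 3 (decimal)
Compute lcm(71, 3) = 213
213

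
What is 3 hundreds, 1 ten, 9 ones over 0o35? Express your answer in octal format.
Convert 3 hundreds, 1 ten, 9 ones (place-value notation) → 3×100 + 1×10 + 9 = 319 (decimal)
Convert 0o35 (octal) → 3×8 + 5 = 29 (decimal)
Compute 319 ÷ 29 = 11
Convert 11 (decimal) → 11 = 1×8 + 3 → 0o13 (octal)
0o13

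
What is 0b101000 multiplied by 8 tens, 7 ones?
Convert 0b101000 (binary) → 32 + 8 = 40 (decimal)
Convert 8 tens, 7 ones (place-value notation) → 8×10 + 7 = 87 (decimal)
Compute 40 × 87 = 3480
3480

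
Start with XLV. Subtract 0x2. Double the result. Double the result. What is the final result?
Convert XLV (Roman numeral) → 40 + 5 = 45 (decimal)
Start: 45
Convert 0x2 (hexadecimal) → 2 (decimal)
45 - 2 = 43
43 × 2 = 86
86 × 2 = 172
172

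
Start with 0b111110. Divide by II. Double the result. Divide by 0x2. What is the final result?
Convert 0b111110 (binary) → 32 + 16 + 8 + 4 + 2 = 62 (decimal)
Start: 62
Convert II (Roman numeral) → 1 + 1 = 2 (decimal)
62 ÷ 2 = 31
31 × 2 = 62
Convert 0x2 (hexadecimal) → 2 (decimal)
62 ÷ 2 = 31
31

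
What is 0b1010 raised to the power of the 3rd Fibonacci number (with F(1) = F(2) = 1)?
Convert 0b1010 (binary) → 8 + 2 = 10 (decimal)
Convert the 3rd Fibonacci number (with F(1) = F(2) = 1) (Fibonacci index) → 1, 1, 2 → 2 (decimal)
Compute 10 ^ 2 = 100
100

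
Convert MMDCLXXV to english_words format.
Convert MMDCLXXV (Roman numeral) → 1000 + 1000 + 500 + 100 + 50 + 10 + 10 + 5 = 2675 (decimal)
Convert 2675 (decimal) → 2675 = 2×1000 + 6×100 + 75 → two thousand six hundred seventy-five (English words)
two thousand six hundred seventy-five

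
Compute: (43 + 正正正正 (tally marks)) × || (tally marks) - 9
Convert 正正正正 (tally marks) → 5 + 5 + 5 + 5 = 20 (decimal)
Convert || (tally marks) → 2 (decimal)
Expression in decimal: (43 + 20) × 2 - 9
Parentheses first: 43 + 20 = 63
Multiply: 63 × 2 = 126
Subtract: 126 - 9 = 117
117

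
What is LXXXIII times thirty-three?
Convert LXXXIII (Roman numeral) → 50 + 10 + 10 + 10 + 1 + 1 + 1 = 83 (decimal)
Convert thirty-three (English words) → 33 (decimal)
Compute 83 × 33 = 2739
2739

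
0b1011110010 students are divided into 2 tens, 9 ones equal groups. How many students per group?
Convert 0b1011110010 (binary) → 512 + 128 + 64 + 32 + 16 + 2 = 754 (decimal)
Convert 2 tens, 9 ones (place-value notation) → 2×10 + 9 = 29 (decimal)
Compute 754 ÷ 29 = 26
26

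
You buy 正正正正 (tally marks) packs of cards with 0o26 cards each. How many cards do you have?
Convert 0o26 (octal) → 2×8 + 6 = 22 (decimal)
Convert 正正正正 (tally marks) → 5 + 5 + 5 + 5 = 20 (decimal)
Compute 22 × 20 = 440
440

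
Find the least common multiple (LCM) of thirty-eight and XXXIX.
Convert thirty-eight (English words) → 38 (decimal)
Convert XXXIX (Roman numeral) → 10 + 10 + 10 + 9 = 39 (decimal)
Compute lcm(38, 39) = 1482
1482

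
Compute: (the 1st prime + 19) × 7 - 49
Convert the 1st prime (prime index) → 2 (decimal)
Expression in decimal: (2 + 19) × 7 - 49
Parentheses first: 2 + 19 = 21
Multiply: 21 × 7 = 147
Subtract: 147 - 49 = 98
98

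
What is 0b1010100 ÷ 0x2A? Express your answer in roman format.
Convert 0b1010100 (binary) → 64 + 16 + 4 = 84 (decimal)
Convert 0x2A (hexadecimal) → 2×16 + 10 = 42 (decimal)
Compute 84 ÷ 42 = 2
Convert 2 (decimal) → 2 = 1 + 1 → II (Roman numeral)
II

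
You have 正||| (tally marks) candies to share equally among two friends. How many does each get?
Convert 正||| (tally marks) → 5 + 3 = 8 (decimal)
Convert two (English words) → 2 (decimal)
Compute 8 ÷ 2 = 4
4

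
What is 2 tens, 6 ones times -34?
Convert 2 tens, 6 ones (place-value notation) → 2×10 + 6 = 26 (decimal)
Compute 26 × -34 = -884
-884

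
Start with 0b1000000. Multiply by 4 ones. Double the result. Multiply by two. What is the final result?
Convert 0b1000000 (binary) → 64 (decimal)
Start: 64
Convert 4 ones (place-value notation) → 4 (decimal)
64 × 4 = 256
256 × 2 = 512
Convert two (English words) → 2 (decimal)
512 × 2 = 1024
1024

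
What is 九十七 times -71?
Convert 九十七 (Chinese numeral) → 9×10 + 7 = 97 (decimal)
Compute 97 × -71 = -6887
-6887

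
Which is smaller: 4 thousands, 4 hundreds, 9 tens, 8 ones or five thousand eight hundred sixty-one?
Convert 4 thousands, 4 hundreds, 9 tens, 8 ones (place-value notation) → 4×1000 + 4×100 + 9×10 + 8 = 4498 (decimal)
Convert five thousand eight hundred sixty-one (English words) → 5×1000 + 8×100 + 61 = 5861 (decimal)
Compare 4498 vs 5861: smaller = 4498
4498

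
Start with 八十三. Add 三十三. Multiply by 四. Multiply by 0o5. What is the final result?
Convert 八十三 (Chinese numeral) → 8×10 + 3 = 83 (decimal)
Start: 83
Convert 三十三 (Chinese numeral) → 3×10 + 3 = 33 (decimal)
83 + 33 = 116
Convert 四 (Chinese numeral) → 4 (decimal)
116 × 4 = 464
Convert 0o5 (octal) → 5 (decimal)
464 × 5 = 2320
2320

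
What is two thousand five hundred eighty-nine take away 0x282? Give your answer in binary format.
Convert two thousand five hundred eighty-nine (English words) → 2×1000 + 5×100 + 89 = 2589 (decimal)
Convert 0x282 (hexadecimal) → 2×256 + 8×16 + 2 = 642 (decimal)
Compute 2589 - 642 = 1947
Convert 1947 (decimal) → 1947 = 1024 + 512 + 256 + 128 + 16 + 8 + 2 + 1 → 0b11110011011 (binary)
0b11110011011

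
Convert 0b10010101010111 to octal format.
Convert 0b10010101010111 (binary) → 8192 + 1024 + 256 + 64 + 16 + 4 + 2 + 1 = 9559 (decimal)
Convert 9559 (decimal) → 9559 = 2×4096 + 2×512 + 5×64 + 2×8 + 7 → 0o22527 (octal)
0o22527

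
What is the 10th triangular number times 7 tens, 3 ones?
Convert the 10th triangular number (triangular index) → 10×11/2 = 55 (decimal)
Convert 7 tens, 3 ones (place-value notation) → 7×10 + 3 = 73 (decimal)
Compute 55 × 73 = 4015
4015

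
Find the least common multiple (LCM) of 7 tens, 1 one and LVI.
Convert 7 tens, 1 one (place-value notation) → 7×10 + 1 = 71 (decimal)
Convert LVI (Roman numeral) → 50 + 5 + 1 = 56 (decimal)
Compute lcm(71, 56) = 3976
3976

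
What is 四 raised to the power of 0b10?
Convert 四 (Chinese numeral) → 4 (decimal)
Convert 0b10 (binary) → 2 (decimal)
Compute 4 ^ 2 = 16
16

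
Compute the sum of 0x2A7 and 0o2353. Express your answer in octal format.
Convert 0x2A7 (hexadecimal) → 2×256 + 10×16 + 7 = 679 (decimal)
Convert 0o2353 (octal) → 2×512 + 3×64 + 5×8 + 3 = 1259 (decimal)
Compute 679 + 1259 = 1938
Convert 1938 (decimal) → 1938 = 3×512 + 6×64 + 2×8 + 2 → 0o3622 (octal)
0o3622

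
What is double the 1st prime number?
The 1st prime number = 2
Compute 2 × 2 = 4
4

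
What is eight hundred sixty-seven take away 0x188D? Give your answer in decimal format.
Convert eight hundred sixty-seven (English words) → 8×100 + 67 = 867 (decimal)
Convert 0x188D (hexadecimal) → 1×4096 + 8×256 + 8×16 + 13 = 6285 (decimal)
Compute 867 - 6285 = -5418
-5418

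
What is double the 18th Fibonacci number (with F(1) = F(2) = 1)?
The 18th Fibonacci number (with F(1) = F(2) = 1) = 2584
Compute 2584 × 2 = 5168
5168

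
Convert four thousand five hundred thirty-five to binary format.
Convert four thousand five hundred thirty-five (English words) → 4×1000 + 5×100 + 35 = 4535 (decimal)
Convert 4535 (decimal) → 4535 = 4096 + 256 + 128 + 32 + 16 + 4 + 2 + 1 → 0b1000110110111 (binary)
0b1000110110111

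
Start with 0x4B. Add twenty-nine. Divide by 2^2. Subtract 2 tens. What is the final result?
Convert 0x4B (hexadecimal) → 4×16 + 11 = 75 (decimal)
Start: 75
Convert twenty-nine (English words) → 29 (decimal)
75 + 29 = 104
Convert 2^2 (power) → 4 (decimal)
104 ÷ 4 = 26
Convert 2 tens (place-value notation) → 2×10 = 20 (decimal)
26 - 20 = 6
6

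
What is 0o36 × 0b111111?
Convert 0o36 (octal) → 3×8 + 6 = 30 (decimal)
Convert 0b111111 (binary) → 32 + 16 + 8 + 4 + 2 + 1 = 63 (decimal)
Compute 30 × 63 = 1890
1890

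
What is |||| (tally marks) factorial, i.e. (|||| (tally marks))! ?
Convert |||| (tally marks) → 4 (decimal)
Compute 4! = 24
24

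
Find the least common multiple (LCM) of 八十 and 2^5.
Convert 八十 (Chinese numeral) → 8×10 = 80 (decimal)
Convert 2^5 (power) → 32 (decimal)
Compute lcm(80, 32) = 160
160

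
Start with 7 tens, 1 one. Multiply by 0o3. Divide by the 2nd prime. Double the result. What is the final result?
Convert 7 tens, 1 one (place-value notation) → 7×10 + 1 = 71 (decimal)
Start: 71
Convert 0o3 (octal) → 3 (decimal)
71 × 3 = 213
Convert the 2nd prime (prime index) → 3 (decimal)
213 ÷ 3 = 71
71 × 2 = 142
142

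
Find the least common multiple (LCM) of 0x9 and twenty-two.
Convert 0x9 (hexadecimal) → 9 (decimal)
Convert twenty-two (English words) → 22 (decimal)
Compute lcm(9, 22) = 198
198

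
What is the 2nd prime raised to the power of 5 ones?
Convert the 2nd prime (prime index) → 3 (decimal)
Convert 5 ones (place-value notation) → 5 (decimal)
Compute 3 ^ 5 = 243
243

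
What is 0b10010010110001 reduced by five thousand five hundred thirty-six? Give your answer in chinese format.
Convert 0b10010010110001 (binary) → 8192 + 1024 + 128 + 32 + 16 + 1 = 9393 (decimal)
Convert five thousand five hundred thirty-six (English words) → 5×1000 + 5×100 + 36 = 5536 (decimal)
Compute 9393 - 5536 = 3857
Convert 3857 (decimal) → 3857 = 3×1000 + 8×100 + 5×10 + 7 → 三千八百五十七 (Chinese numeral)
三千八百五十七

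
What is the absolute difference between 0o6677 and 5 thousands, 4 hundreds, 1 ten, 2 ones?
Convert 0o6677 (octal) → 6×512 + 6×64 + 7×8 + 7 = 3519 (decimal)
Convert 5 thousands, 4 hundreds, 1 ten, 2 ones (place-value notation) → 5×1000 + 4×100 + 1×10 + 2 = 5412 (decimal)
Compute |3519 - 5412| = 1893
1893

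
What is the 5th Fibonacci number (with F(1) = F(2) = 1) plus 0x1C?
The 5th Fibonacci number (with F(1) = F(2) = 1): 1, 1, 2, 3, 5 → 5
Convert 0x1C (hexadecimal) → 1×16 + 12 = 28 (decimal)
Compute 5 + 28 = 33
33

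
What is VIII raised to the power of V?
Convert VIII (Roman numeral) → 5 + 1 + 1 + 1 = 8 (decimal)
Convert V (Roman numeral) → 5 (decimal)
Compute 8 ^ 5 = 32768
32768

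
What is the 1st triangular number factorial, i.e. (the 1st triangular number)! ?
Convert the 1st triangular number (triangular index) → 1×2/2 = 1 (decimal)
Compute 1! = 1
1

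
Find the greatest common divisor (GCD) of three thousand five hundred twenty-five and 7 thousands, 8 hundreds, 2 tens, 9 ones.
Convert three thousand five hundred twenty-five (English words) → 3×1000 + 5×100 + 25 = 3525 (decimal)
Convert 7 thousands, 8 hundreds, 2 tens, 9 ones (place-value notation) → 7×1000 + 8×100 + 2×10 + 9 = 7829 (decimal)
Compute gcd(3525, 7829) = 1
1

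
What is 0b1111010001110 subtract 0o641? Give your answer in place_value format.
Convert 0b1111010001110 (binary) → 4096 + 2048 + 1024 + 512 + 128 + 8 + 4 + 2 = 7822 (decimal)
Convert 0o641 (octal) → 6×64 + 4×8 + 1 = 417 (decimal)
Compute 7822 - 417 = 7405
Convert 7405 (decimal) → 7405 = 7×1000 + 4×100 + 5 → 7 thousands, 4 hundreds, 5 ones (place-value notation)
7 thousands, 4 hundreds, 5 ones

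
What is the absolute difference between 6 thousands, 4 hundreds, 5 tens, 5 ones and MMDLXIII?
Convert 6 thousands, 4 hundreds, 5 tens, 5 ones (place-value notation) → 6×1000 + 4×100 + 5×10 + 5 = 6455 (decimal)
Convert MMDLXIII (Roman numeral) → 1000 + 1000 + 500 + 50 + 10 + 1 + 1 + 1 = 2563 (decimal)
Compute |6455 - 2563| = 3892
3892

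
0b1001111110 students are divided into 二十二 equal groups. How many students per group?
Convert 0b1001111110 (binary) → 512 + 64 + 32 + 16 + 8 + 4 + 2 = 638 (decimal)
Convert 二十二 (Chinese numeral) → 2×10 + 2 = 22 (decimal)
Compute 638 ÷ 22 = 29
29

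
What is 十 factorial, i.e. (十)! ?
Convert 十 (Chinese numeral) → 1×10 = 10 (decimal)
Compute 10! = 3628800
3628800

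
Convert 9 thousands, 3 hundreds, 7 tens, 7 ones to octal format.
Convert 9 thousands, 3 hundreds, 7 tens, 7 ones (place-value notation) → 9×1000 + 3×100 + 7×10 + 7 = 9377 (decimal)
Convert 9377 (decimal) → 9377 = 2×4096 + 2×512 + 2×64 + 4×8 + 1 → 0o22241 (octal)
0o22241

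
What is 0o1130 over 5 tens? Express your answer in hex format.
Convert 0o1130 (octal) → 1×512 + 1×64 + 3×8 = 600 (decimal)
Convert 5 tens (place-value notation) → 5×10 = 50 (decimal)
Compute 600 ÷ 50 = 12
Convert 12 (decimal) → 0xC (hexadecimal)
0xC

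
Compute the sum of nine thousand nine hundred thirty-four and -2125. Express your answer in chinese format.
Convert nine thousand nine hundred thirty-four (English words) → 9×1000 + 9×100 + 34 = 9934 (decimal)
Compute 9934 + -2125 = 7809
Convert 7809 (decimal) → 7809 = 7×1000 + 8×100 + 9 → 七千八百零九 (Chinese numeral)
七千八百零九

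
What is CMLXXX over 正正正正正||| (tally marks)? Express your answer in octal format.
Convert CMLXXX (Roman numeral) → 900 + 50 + 10 + 10 + 10 = 980 (decimal)
Convert 正正正正正||| (tally marks) → 5 + 5 + 5 + 5 + 5 + 3 = 28 (decimal)
Compute 980 ÷ 28 = 35
Convert 35 (decimal) → 35 = 4×8 + 3 → 0o43 (octal)
0o43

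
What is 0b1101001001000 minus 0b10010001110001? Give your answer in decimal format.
Convert 0b1101001001000 (binary) → 4096 + 2048 + 512 + 64 + 8 = 6728 (decimal)
Convert 0b10010001110001 (binary) → 8192 + 1024 + 64 + 32 + 16 + 1 = 9329 (decimal)
Compute 6728 - 9329 = -2601
-2601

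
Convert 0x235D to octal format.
Convert 0x235D (hexadecimal) → 2×4096 + 3×256 + 5×16 + 13 = 9053 (decimal)
Convert 9053 (decimal) → 9053 = 2×4096 + 1×512 + 5×64 + 3×8 + 5 → 0o21535 (octal)
0o21535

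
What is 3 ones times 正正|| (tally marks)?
Convert 3 ones (place-value notation) → 3 (decimal)
Convert 正正|| (tally marks) → 5 + 5 + 2 = 12 (decimal)
Compute 3 × 12 = 36
36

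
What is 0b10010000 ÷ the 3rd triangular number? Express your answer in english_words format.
Convert 0b10010000 (binary) → 128 + 16 = 144 (decimal)
Convert the 3rd triangular number (triangular index) → 3×4/2 = 6 (decimal)
Compute 144 ÷ 6 = 24
Convert 24 (decimal) → twenty-four (English words)
twenty-four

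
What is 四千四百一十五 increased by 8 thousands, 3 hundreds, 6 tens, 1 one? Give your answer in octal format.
Convert 四千四百一十五 (Chinese numeral) → 4×1000 + 4×100 + 1×10 + 5 = 4415 (decimal)
Convert 8 thousands, 3 hundreds, 6 tens, 1 one (place-value notation) → 8×1000 + 3×100 + 6×10 + 1 = 8361 (decimal)
Compute 4415 + 8361 = 12776
Convert 12776 (decimal) → 12776 = 3×4096 + 7×64 + 5×8 → 0o30750 (octal)
0o30750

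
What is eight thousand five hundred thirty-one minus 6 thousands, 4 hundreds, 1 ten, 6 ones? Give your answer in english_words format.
Convert eight thousand five hundred thirty-one (English words) → 8×1000 + 5×100 + 31 = 8531 (decimal)
Convert 6 thousands, 4 hundreds, 1 ten, 6 ones (place-value notation) → 6×1000 + 4×100 + 1×10 + 6 = 6416 (decimal)
Compute 8531 - 6416 = 2115
Convert 2115 (decimal) → 2115 = 2×1000 + 1×100 + 15 → two thousand one hundred fifteen (English words)
two thousand one hundred fifteen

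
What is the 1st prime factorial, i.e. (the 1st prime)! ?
Convert the 1st prime (prime index) → 2 (decimal)
Compute 2! = 2
2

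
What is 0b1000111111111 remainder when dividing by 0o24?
Convert 0b1000111111111 (binary) → 4096 + 256 + 128 + 64 + 32 + 16 + 8 + 4 + 2 + 1 = 4607 (decimal)
Convert 0o24 (octal) → 2×8 + 4 = 20 (decimal)
Compute 4607 mod 20 = 7
7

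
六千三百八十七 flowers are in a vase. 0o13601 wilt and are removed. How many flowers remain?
Convert 六千三百八十七 (Chinese numeral) → 6×1000 + 3×100 + 8×10 + 7 = 6387 (decimal)
Convert 0o13601 (octal) → 1×4096 + 3×512 + 6×64 + 1 = 6017 (decimal)
Compute 6387 - 6017 = 370
370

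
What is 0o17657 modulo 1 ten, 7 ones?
Convert 0o17657 (octal) → 1×4096 + 7×512 + 6×64 + 5×8 + 7 = 8111 (decimal)
Convert 1 ten, 7 ones (place-value notation) → 1×10 + 7 = 17 (decimal)
Compute 8111 mod 17 = 2
2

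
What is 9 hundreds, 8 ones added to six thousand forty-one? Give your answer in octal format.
Convert 9 hundreds, 8 ones (place-value notation) → 9×100 + 8 = 908 (decimal)
Convert six thousand forty-one (English words) → 6×1000 + 41 = 6041 (decimal)
Compute 908 + 6041 = 6949
Convert 6949 (decimal) → 6949 = 1×4096 + 5×512 + 4×64 + 4×8 + 5 → 0o15445 (octal)
0o15445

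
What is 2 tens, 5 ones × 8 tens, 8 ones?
Convert 2 tens, 5 ones (place-value notation) → 2×10 + 5 = 25 (decimal)
Convert 8 tens, 8 ones (place-value notation) → 8×10 + 8 = 88 (decimal)
Compute 25 × 88 = 2200
2200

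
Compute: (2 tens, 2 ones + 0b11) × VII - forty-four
Convert 2 tens, 2 ones (place-value notation) → 2×10 + 2 = 22 (decimal)
Convert 0b11 (binary) → 2 + 1 = 3 (decimal)
Convert VII (Roman numeral) → 5 + 1 + 1 = 7 (decimal)
Convert forty-four (English words) → 44 (decimal)
Expression in decimal: (22 + 3) × 7 - 44
Parentheses first: 22 + 3 = 25
Multiply: 25 × 7 = 175
Subtract: 175 - 44 = 131
131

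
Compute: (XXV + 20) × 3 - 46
Convert XXV (Roman numeral) → 10 + 10 + 5 = 25 (decimal)
Expression in decimal: (25 + 20) × 3 - 46
Parentheses first: 25 + 20 = 45
Multiply: 45 × 3 = 135
Subtract: 135 - 46 = 89
89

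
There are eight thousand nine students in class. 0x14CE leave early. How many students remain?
Convert eight thousand nine (English words) → 8×1000 + 9 = 8009 (decimal)
Convert 0x14CE (hexadecimal) → 1×4096 + 4×256 + 12×16 + 14 = 5326 (decimal)
Compute 8009 - 5326 = 2683
2683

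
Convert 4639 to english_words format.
Convert 4639 (decimal) → 4639 = 4×1000 + 6×100 + 39 → four thousand six hundred thirty-nine (English words)
four thousand six hundred thirty-nine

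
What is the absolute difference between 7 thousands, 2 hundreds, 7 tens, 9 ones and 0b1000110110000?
Convert 7 thousands, 2 hundreds, 7 tens, 9 ones (place-value notation) → 7×1000 + 2×100 + 7×10 + 9 = 7279 (decimal)
Convert 0b1000110110000 (binary) → 4096 + 256 + 128 + 32 + 16 = 4528 (decimal)
Compute |7279 - 4528| = 2751
2751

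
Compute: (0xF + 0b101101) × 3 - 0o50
Convert 0xF (hexadecimal) → 15 (decimal)
Convert 0b101101 (binary) → 32 + 8 + 4 + 1 = 45 (decimal)
Convert 0o50 (octal) → 5×8 = 40 (decimal)
Expression in decimal: (15 + 45) × 3 - 40
Parentheses first: 15 + 45 = 60
Multiply: 60 × 3 = 180
Subtract: 180 - 40 = 140
140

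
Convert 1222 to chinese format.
Convert 1222 (decimal) → 1222 = 1×1000 + 2×100 + 2×10 + 2 → 一千二百二十二 (Chinese numeral)
一千二百二十二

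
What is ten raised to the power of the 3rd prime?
Convert ten (English words) → 10 (decimal)
Convert the 3rd prime (prime index) → 5 (decimal)
Compute 10 ^ 5 = 100000
100000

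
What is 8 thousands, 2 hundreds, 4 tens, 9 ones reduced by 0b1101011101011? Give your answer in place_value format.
Convert 8 thousands, 2 hundreds, 4 tens, 9 ones (place-value notation) → 8×1000 + 2×100 + 4×10 + 9 = 8249 (decimal)
Convert 0b1101011101011 (binary) → 4096 + 2048 + 512 + 128 + 64 + 32 + 8 + 2 + 1 = 6891 (decimal)
Compute 8249 - 6891 = 1358
Convert 1358 (decimal) → 1358 = 1×1000 + 3×100 + 5×10 + 8 → 1 thousand, 3 hundreds, 5 tens, 8 ones (place-value notation)
1 thousand, 3 hundreds, 5 tens, 8 ones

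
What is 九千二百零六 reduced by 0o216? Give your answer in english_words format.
Convert 九千二百零六 (Chinese numeral) → 9×1000 + 2×100 + 6 = 9206 (decimal)
Convert 0o216 (octal) → 2×64 + 1×8 + 6 = 142 (decimal)
Compute 9206 - 142 = 9064
Convert 9064 (decimal) → 9064 = 9×1000 + 64 → nine thousand sixty-four (English words)
nine thousand sixty-four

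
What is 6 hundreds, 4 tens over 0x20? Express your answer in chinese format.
Convert 6 hundreds, 4 tens (place-value notation) → 6×100 + 4×10 = 640 (decimal)
Convert 0x20 (hexadecimal) → 2×16 = 32 (decimal)
Compute 640 ÷ 32 = 20
Convert 20 (decimal) → 20 = 2×10 → 二十 (Chinese numeral)
二十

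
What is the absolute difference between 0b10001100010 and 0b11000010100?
Convert 0b10001100010 (binary) → 1024 + 64 + 32 + 2 = 1122 (decimal)
Convert 0b11000010100 (binary) → 1024 + 512 + 16 + 4 = 1556 (decimal)
Compute |1122 - 1556| = 434
434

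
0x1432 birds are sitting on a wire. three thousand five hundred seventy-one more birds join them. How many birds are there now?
Convert 0x1432 (hexadecimal) → 1×4096 + 4×256 + 3×16 + 2 = 5170 (decimal)
Convert three thousand five hundred seventy-one (English words) → 3×1000 + 5×100 + 71 = 3571 (decimal)
Compute 5170 + 3571 = 8741
8741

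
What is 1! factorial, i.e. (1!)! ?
Convert 1! (factorial) → 1 (decimal)
Compute 1! = 1
1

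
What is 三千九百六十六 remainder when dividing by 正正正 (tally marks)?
Convert 三千九百六十六 (Chinese numeral) → 3×1000 + 9×100 + 6×10 + 6 = 3966 (decimal)
Convert 正正正 (tally marks) → 5 + 5 + 5 = 15 (decimal)
Compute 3966 mod 15 = 6
6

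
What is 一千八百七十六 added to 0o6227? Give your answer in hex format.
Convert 一千八百七十六 (Chinese numeral) → 1×1000 + 8×100 + 7×10 + 6 = 1876 (decimal)
Convert 0o6227 (octal) → 6×512 + 2×64 + 2×8 + 7 = 3223 (decimal)
Compute 1876 + 3223 = 5099
Convert 5099 (decimal) → 5099 = 1×4096 + 3×256 + 14×16 + 11 → 0x13EB (hexadecimal)
0x13EB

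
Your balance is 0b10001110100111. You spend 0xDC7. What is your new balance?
Convert 0b10001110100111 (binary) → 8192 + 512 + 256 + 128 + 32 + 4 + 2 + 1 = 9127 (decimal)
Convert 0xDC7 (hexadecimal) → 13×256 + 12×16 + 7 = 3527 (decimal)
Compute 9127 - 3527 = 5600
5600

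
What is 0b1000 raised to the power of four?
Convert 0b1000 (binary) → 8 (decimal)
Convert four (English words) → 4 (decimal)
Compute 8 ^ 4 = 4096
4096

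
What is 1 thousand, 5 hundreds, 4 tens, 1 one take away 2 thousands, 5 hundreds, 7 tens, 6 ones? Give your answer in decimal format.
Convert 1 thousand, 5 hundreds, 4 tens, 1 one (place-value notation) → 1×1000 + 5×100 + 4×10 + 1 = 1541 (decimal)
Convert 2 thousands, 5 hundreds, 7 tens, 6 ones (place-value notation) → 2×1000 + 5×100 + 7×10 + 6 = 2576 (decimal)
Compute 1541 - 2576 = -1035
-1035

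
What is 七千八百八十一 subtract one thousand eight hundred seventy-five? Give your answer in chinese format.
Convert 七千八百八十一 (Chinese numeral) → 7×1000 + 8×100 + 8×10 + 1 = 7881 (decimal)
Convert one thousand eight hundred seventy-five (English words) → 1×1000 + 8×100 + 75 = 1875 (decimal)
Compute 7881 - 1875 = 6006
Convert 6006 (decimal) → 6006 = 6×1000 + 6 → 六千零六 (Chinese numeral)
六千零六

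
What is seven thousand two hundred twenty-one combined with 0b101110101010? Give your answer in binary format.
Convert seven thousand two hundred twenty-one (English words) → 7×1000 + 2×100 + 21 = 7221 (decimal)
Convert 0b101110101010 (binary) → 2048 + 512 + 256 + 128 + 32 + 8 + 2 = 2986 (decimal)
Compute 7221 + 2986 = 10207
Convert 10207 (decimal) → 10207 = 8192 + 1024 + 512 + 256 + 128 + 64 + 16 + 8 + 4 + 2 + 1 → 0b10011111011111 (binary)
0b10011111011111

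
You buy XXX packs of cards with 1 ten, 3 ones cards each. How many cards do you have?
Convert 1 ten, 3 ones (place-value notation) → 1×10 + 3 = 13 (decimal)
Convert XXX (Roman numeral) → 10 + 10 + 10 = 30 (decimal)
Compute 13 × 30 = 390
390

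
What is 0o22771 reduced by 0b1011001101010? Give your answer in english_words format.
Convert 0o22771 (octal) → 2×4096 + 2×512 + 7×64 + 7×8 + 1 = 9721 (decimal)
Convert 0b1011001101010 (binary) → 4096 + 1024 + 512 + 64 + 32 + 8 + 2 = 5738 (decimal)
Compute 9721 - 5738 = 3983
Convert 3983 (decimal) → 3983 = 3×1000 + 9×100 + 83 → three thousand nine hundred eighty-three (English words)
three thousand nine hundred eighty-three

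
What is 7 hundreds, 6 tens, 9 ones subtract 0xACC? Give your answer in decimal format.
Convert 7 hundreds, 6 tens, 9 ones (place-value notation) → 7×100 + 6×10 + 9 = 769 (decimal)
Convert 0xACC (hexadecimal) → 10×256 + 12×16 + 12 = 2764 (decimal)
Compute 769 - 2764 = -1995
-1995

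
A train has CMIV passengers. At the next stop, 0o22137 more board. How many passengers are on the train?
Convert CMIV (Roman numeral) → 900 + 4 = 904 (decimal)
Convert 0o22137 (octal) → 2×4096 + 2×512 + 1×64 + 3×8 + 7 = 9311 (decimal)
Compute 904 + 9311 = 10215
10215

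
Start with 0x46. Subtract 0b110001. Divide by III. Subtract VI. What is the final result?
Convert 0x46 (hexadecimal) → 4×16 + 6 = 70 (decimal)
Start: 70
Convert 0b110001 (binary) → 32 + 16 + 1 = 49 (decimal)
70 - 49 = 21
Convert III (Roman numeral) → 1 + 1 + 1 = 3 (decimal)
21 ÷ 3 = 7
Convert VI (Roman numeral) → 5 + 1 = 6 (decimal)
7 - 6 = 1
1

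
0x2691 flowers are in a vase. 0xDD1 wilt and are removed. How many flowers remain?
Convert 0x2691 (hexadecimal) → 2×4096 + 6×256 + 9×16 + 1 = 9873 (decimal)
Convert 0xDD1 (hexadecimal) → 13×256 + 13×16 + 1 = 3537 (decimal)
Compute 9873 - 3537 = 6336
6336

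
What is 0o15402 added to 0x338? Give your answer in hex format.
Convert 0o15402 (octal) → 1×4096 + 5×512 + 4×64 + 2 = 6914 (decimal)
Convert 0x338 (hexadecimal) → 3×256 + 3×16 + 8 = 824 (decimal)
Compute 6914 + 824 = 7738
Convert 7738 (decimal) → 7738 = 1×4096 + 14×256 + 3×16 + 10 → 0x1E3A (hexadecimal)
0x1E3A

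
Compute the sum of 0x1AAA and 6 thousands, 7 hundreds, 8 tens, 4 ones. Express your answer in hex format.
Convert 0x1AAA (hexadecimal) → 1×4096 + 10×256 + 10×16 + 10 = 6826 (decimal)
Convert 6 thousands, 7 hundreds, 8 tens, 4 ones (place-value notation) → 6×1000 + 7×100 + 8×10 + 4 = 6784 (decimal)
Compute 6826 + 6784 = 13610
Convert 13610 (decimal) → 13610 = 3×4096 + 5×256 + 2×16 + 10 → 0x352A (hexadecimal)
0x352A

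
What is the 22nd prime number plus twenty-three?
The 22nd prime number = 79
Convert twenty-three (English words) → 23 (decimal)
Compute 79 + 23 = 102
102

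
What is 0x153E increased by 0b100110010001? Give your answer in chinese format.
Convert 0x153E (hexadecimal) → 1×4096 + 5×256 + 3×16 + 14 = 5438 (decimal)
Convert 0b100110010001 (binary) → 2048 + 256 + 128 + 16 + 1 = 2449 (decimal)
Compute 5438 + 2449 = 7887
Convert 7887 (decimal) → 7887 = 7×1000 + 8×100 + 8×10 + 7 → 七千八百八十七 (Chinese numeral)
七千八百八十七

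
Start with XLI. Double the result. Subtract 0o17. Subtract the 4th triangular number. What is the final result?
Convert XLI (Roman numeral) → 40 + 1 = 41 (decimal)
Start: 41
41 × 2 = 82
Convert 0o17 (octal) → 1×8 + 7 = 15 (decimal)
82 - 15 = 67
Convert the 4th triangular number (triangular index) → 4×5/2 = 10 (decimal)
67 - 10 = 57
57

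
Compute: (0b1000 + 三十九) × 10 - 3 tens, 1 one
Convert 0b1000 (binary) → 8 (decimal)
Convert 三十九 (Chinese numeral) → 3×10 + 9 = 39 (decimal)
Convert 3 tens, 1 one (place-value notation) → 3×10 + 1 = 31 (decimal)
Expression in decimal: (8 + 39) × 10 - 31
Parentheses first: 8 + 39 = 47
Multiply: 47 × 10 = 470
Subtract: 470 - 31 = 439
439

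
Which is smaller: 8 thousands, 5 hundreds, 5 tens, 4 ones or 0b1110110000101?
Convert 8 thousands, 5 hundreds, 5 tens, 4 ones (place-value notation) → 8×1000 + 5×100 + 5×10 + 4 = 8554 (decimal)
Convert 0b1110110000101 (binary) → 4096 + 2048 + 1024 + 256 + 128 + 4 + 1 = 7557 (decimal)
Compare 8554 vs 7557: smaller = 7557
7557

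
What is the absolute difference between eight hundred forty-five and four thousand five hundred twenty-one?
Convert eight hundred forty-five (English words) → 8×100 + 45 = 845 (decimal)
Convert four thousand five hundred twenty-one (English words) → 4×1000 + 5×100 + 21 = 4521 (decimal)
Compute |845 - 4521| = 3676
3676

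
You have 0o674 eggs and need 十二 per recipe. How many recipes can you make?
Convert 0o674 (octal) → 6×64 + 7×8 + 4 = 444 (decimal)
Convert 十二 (Chinese numeral) → 1×10 + 2 = 12 (decimal)
Compute 444 ÷ 12 = 37
37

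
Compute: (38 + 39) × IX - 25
Convert IX (Roman numeral) → 9 (decimal)
Expression in decimal: (38 + 39) × 9 - 25
Parentheses first: 38 + 39 = 77
Multiply: 77 × 9 = 693
Subtract: 693 - 25 = 668
668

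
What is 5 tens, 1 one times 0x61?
Convert 5 tens, 1 one (place-value notation) → 5×10 + 1 = 51 (decimal)
Convert 0x61 (hexadecimal) → 6×16 + 1 = 97 (decimal)
Compute 51 × 97 = 4947
4947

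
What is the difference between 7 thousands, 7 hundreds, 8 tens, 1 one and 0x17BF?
Convert 7 thousands, 7 hundreds, 8 tens, 1 one (place-value notation) → 7×1000 + 7×100 + 8×10 + 1 = 7781 (decimal)
Convert 0x17BF (hexadecimal) → 1×4096 + 7×256 + 11×16 + 15 = 6079 (decimal)
Difference: |7781 - 6079| = 1702
1702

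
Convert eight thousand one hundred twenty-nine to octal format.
Convert eight thousand one hundred twenty-nine (English words) → 8×1000 + 1×100 + 29 = 8129 (decimal)
Convert 8129 (decimal) → 8129 = 1×4096 + 7×512 + 7×64 + 1 → 0o17701 (octal)
0o17701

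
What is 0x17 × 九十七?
Convert 0x17 (hexadecimal) → 1×16 + 7 = 23 (decimal)
Convert 九十七 (Chinese numeral) → 9×10 + 7 = 97 (decimal)
Compute 23 × 97 = 2231
2231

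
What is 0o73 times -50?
Convert 0o73 (octal) → 7×8 + 3 = 59 (decimal)
Compute 59 × -50 = -2950
-2950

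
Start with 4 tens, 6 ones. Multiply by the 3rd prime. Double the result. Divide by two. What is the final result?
Convert 4 tens, 6 ones (place-value notation) → 4×10 + 6 = 46 (decimal)
Start: 46
Convert the 3rd prime (prime index) → 5 (decimal)
46 × 5 = 230
230 × 2 = 460
Convert two (English words) → 2 (decimal)
460 ÷ 2 = 230
230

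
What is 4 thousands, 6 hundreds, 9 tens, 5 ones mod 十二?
Convert 4 thousands, 6 hundreds, 9 tens, 5 ones (place-value notation) → 4×1000 + 6×100 + 9×10 + 5 = 4695 (decimal)
Convert 十二 (Chinese numeral) → 1×10 + 2 = 12 (decimal)
Compute 4695 mod 12 = 3
3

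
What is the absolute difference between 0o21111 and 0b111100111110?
Convert 0o21111 (octal) → 2×4096 + 1×512 + 1×64 + 1×8 + 1 = 8777 (decimal)
Convert 0b111100111110 (binary) → 2048 + 1024 + 512 + 256 + 32 + 16 + 8 + 4 + 2 = 3902 (decimal)
Compute |8777 - 3902| = 4875
4875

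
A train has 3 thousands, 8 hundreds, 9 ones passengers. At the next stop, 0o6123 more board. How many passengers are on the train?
Convert 3 thousands, 8 hundreds, 9 ones (place-value notation) → 3×1000 + 8×100 + 9 = 3809 (decimal)
Convert 0o6123 (octal) → 6×512 + 1×64 + 2×8 + 3 = 3155 (decimal)
Compute 3809 + 3155 = 6964
6964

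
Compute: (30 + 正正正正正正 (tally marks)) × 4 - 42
Convert 正正正正正正 (tally marks) → 5 + 5 + 5 + 5 + 5 + 5 = 30 (decimal)
Expression in decimal: (30 + 30) × 4 - 42
Parentheses first: 30 + 30 = 60
Multiply: 60 × 4 = 240
Subtract: 240 - 42 = 198
198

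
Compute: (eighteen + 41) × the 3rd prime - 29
Convert eighteen (English words) → 18 (decimal)
Convert the 3rd prime (prime index) → 5 (decimal)
Expression in decimal: (18 + 41) × 5 - 29
Parentheses first: 18 + 41 = 59
Multiply: 59 × 5 = 295
Subtract: 295 - 29 = 266
266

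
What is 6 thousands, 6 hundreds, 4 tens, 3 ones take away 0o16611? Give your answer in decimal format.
Convert 6 thousands, 6 hundreds, 4 tens, 3 ones (place-value notation) → 6×1000 + 6×100 + 4×10 + 3 = 6643 (decimal)
Convert 0o16611 (octal) → 1×4096 + 6×512 + 6×64 + 1×8 + 1 = 7561 (decimal)
Compute 6643 - 7561 = -918
-918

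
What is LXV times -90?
Convert LXV (Roman numeral) → 50 + 10 + 5 = 65 (decimal)
Compute 65 × -90 = -5850
-5850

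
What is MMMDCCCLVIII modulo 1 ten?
Convert MMMDCCCLVIII (Roman numeral) → 1000 + 1000 + 1000 + 500 + 100 + 100 + 100 + 50 + 5 + 1 + 1 + 1 = 3858 (decimal)
Convert 1 ten (place-value notation) → 1×10 = 10 (decimal)
Compute 3858 mod 10 = 8
8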